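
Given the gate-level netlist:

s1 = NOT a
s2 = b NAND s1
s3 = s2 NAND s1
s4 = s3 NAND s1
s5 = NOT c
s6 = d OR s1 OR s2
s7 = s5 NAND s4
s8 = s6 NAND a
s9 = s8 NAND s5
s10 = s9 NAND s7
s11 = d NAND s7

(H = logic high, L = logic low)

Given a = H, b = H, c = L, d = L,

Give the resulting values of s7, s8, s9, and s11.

s1 = NOT a = NOT H = L
s2 = b NAND s1 = H NAND L = H
s3 = s2 NAND s1 = H NAND L = H
s4 = s3 NAND s1 = H NAND L = H
s5 = NOT c = NOT L = H
s6 = d OR s1 OR s2 = L OR L OR H = H
s7 = s5 NAND s4 = H NAND H = L
s8 = s6 NAND a = H NAND H = L
s9 = s8 NAND s5 = L NAND H = H
s11 = d NAND s7 = L NAND L = H

s7 = L; s8 = L; s9 = H; s11 = H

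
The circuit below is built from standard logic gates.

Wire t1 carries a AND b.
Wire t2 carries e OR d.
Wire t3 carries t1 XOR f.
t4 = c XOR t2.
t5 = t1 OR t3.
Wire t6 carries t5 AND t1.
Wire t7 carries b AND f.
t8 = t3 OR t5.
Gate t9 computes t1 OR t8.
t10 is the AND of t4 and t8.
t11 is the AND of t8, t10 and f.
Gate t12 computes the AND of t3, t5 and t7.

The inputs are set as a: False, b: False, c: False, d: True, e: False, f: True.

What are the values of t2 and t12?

t2 = True, t12 = False

t1 = a AND b = False AND False = False
t2 = e OR d = False OR True = True
t3 = t1 XOR f = False XOR True = True
t5 = t1 OR t3 = False OR True = True
t7 = b AND f = False AND True = False
t12 = t3 AND t5 AND t7 = True AND True AND False = False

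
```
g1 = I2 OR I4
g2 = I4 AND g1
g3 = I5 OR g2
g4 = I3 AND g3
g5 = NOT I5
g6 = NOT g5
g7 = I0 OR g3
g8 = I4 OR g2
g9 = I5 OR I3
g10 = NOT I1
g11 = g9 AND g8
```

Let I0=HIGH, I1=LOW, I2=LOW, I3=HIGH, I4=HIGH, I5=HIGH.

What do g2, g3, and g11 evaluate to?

g1 = I2 OR I4 = LOW OR HIGH = HIGH
g2 = I4 AND g1 = HIGH AND HIGH = HIGH
g3 = I5 OR g2 = HIGH OR HIGH = HIGH
g8 = I4 OR g2 = HIGH OR HIGH = HIGH
g9 = I5 OR I3 = HIGH OR HIGH = HIGH
g11 = g9 AND g8 = HIGH AND HIGH = HIGH

g2 = HIGH, g3 = HIGH, g11 = HIGH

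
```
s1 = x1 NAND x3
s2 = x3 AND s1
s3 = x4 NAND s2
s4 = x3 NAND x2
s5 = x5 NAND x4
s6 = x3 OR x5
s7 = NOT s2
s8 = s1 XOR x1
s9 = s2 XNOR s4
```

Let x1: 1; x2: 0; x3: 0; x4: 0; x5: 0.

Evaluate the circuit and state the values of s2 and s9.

s2 = 0  s9 = 0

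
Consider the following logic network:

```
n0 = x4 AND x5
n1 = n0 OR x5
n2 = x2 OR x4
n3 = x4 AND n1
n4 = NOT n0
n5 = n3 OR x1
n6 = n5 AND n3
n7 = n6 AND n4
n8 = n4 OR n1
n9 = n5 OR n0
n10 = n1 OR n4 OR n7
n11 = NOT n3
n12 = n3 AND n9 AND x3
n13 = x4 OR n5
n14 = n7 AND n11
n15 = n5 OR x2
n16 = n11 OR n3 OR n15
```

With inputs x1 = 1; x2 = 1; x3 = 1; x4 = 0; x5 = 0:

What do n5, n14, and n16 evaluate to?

n0 = x4 AND x5 = 0 AND 0 = 0
n1 = n0 OR x5 = 0 OR 0 = 0
n3 = x4 AND n1 = 0 AND 0 = 0
n4 = NOT n0 = NOT 0 = 1
n5 = n3 OR x1 = 0 OR 1 = 1
n6 = n5 AND n3 = 1 AND 0 = 0
n7 = n6 AND n4 = 0 AND 1 = 0
n11 = NOT n3 = NOT 0 = 1
n14 = n7 AND n11 = 0 AND 1 = 0
n15 = n5 OR x2 = 1 OR 1 = 1
n16 = n11 OR n3 OR n15 = 1 OR 0 OR 1 = 1

n5 = 1, n14 = 0, n16 = 1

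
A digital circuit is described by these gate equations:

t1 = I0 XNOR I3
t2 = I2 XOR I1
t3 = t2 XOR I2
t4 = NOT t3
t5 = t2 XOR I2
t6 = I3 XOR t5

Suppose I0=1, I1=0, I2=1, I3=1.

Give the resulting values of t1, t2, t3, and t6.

t1 = I0 XNOR I3 = 1 XNOR 1 = 1
t2 = I2 XOR I1 = 1 XOR 0 = 1
t3 = t2 XOR I2 = 1 XOR 1 = 0
t5 = t2 XOR I2 = 1 XOR 1 = 0
t6 = I3 XOR t5 = 1 XOR 0 = 1

t1 = 1  t2 = 1  t3 = 0  t6 = 1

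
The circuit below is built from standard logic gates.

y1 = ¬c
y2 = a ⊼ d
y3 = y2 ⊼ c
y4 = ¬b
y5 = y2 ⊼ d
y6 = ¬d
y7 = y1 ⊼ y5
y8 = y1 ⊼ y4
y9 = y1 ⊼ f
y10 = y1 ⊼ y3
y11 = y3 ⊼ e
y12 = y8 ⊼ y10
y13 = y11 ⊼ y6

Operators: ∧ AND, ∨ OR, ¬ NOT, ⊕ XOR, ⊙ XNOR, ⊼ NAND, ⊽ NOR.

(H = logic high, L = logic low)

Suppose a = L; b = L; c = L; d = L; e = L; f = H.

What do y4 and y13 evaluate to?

y2 = a NAND d = L NAND L = H
y3 = y2 NAND c = H NAND L = H
y4 = NOT b = NOT L = H
y6 = NOT d = NOT L = H
y11 = y3 NAND e = H NAND L = H
y13 = y11 NAND y6 = H NAND H = L

y4 = H, y13 = L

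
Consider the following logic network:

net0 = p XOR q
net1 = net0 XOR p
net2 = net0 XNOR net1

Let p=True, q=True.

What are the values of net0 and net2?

net0 = False, net2 = False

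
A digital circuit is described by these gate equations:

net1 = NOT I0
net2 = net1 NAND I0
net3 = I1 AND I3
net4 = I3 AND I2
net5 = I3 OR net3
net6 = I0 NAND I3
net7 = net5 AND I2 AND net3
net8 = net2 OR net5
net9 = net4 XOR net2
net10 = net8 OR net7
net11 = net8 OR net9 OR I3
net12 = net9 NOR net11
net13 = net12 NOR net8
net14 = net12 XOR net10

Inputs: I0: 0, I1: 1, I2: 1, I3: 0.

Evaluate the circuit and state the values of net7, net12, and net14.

net7 = 0, net12 = 0, net14 = 1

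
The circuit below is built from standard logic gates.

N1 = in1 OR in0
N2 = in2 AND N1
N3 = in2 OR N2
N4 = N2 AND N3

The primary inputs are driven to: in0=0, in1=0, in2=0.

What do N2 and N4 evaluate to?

N2 = 0, N4 = 0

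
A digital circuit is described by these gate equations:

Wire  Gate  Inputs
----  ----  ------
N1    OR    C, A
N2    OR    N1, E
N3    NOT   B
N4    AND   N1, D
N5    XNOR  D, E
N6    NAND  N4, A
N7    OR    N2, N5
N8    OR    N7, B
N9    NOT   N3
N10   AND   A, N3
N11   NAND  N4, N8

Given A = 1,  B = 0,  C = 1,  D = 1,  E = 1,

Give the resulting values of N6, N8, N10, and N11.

N6 = 0  N8 = 1  N10 = 1  N11 = 0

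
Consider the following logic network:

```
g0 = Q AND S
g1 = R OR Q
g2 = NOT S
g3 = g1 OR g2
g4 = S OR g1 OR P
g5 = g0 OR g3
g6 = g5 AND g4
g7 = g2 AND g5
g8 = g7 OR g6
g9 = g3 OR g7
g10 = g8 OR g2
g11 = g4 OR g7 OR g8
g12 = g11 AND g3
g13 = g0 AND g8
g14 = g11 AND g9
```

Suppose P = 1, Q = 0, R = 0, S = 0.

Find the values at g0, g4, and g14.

g0 = 0  g4 = 1  g14 = 1

g0 = Q AND S = 0 AND 0 = 0
g1 = R OR Q = 0 OR 0 = 0
g2 = NOT S = NOT 0 = 1
g3 = g1 OR g2 = 0 OR 1 = 1
g4 = S OR g1 OR P = 0 OR 0 OR 1 = 1
g5 = g0 OR g3 = 0 OR 1 = 1
g6 = g5 AND g4 = 1 AND 1 = 1
g7 = g2 AND g5 = 1 AND 1 = 1
g8 = g7 OR g6 = 1 OR 1 = 1
g9 = g3 OR g7 = 1 OR 1 = 1
g11 = g4 OR g7 OR g8 = 1 OR 1 OR 1 = 1
g14 = g11 AND g9 = 1 AND 1 = 1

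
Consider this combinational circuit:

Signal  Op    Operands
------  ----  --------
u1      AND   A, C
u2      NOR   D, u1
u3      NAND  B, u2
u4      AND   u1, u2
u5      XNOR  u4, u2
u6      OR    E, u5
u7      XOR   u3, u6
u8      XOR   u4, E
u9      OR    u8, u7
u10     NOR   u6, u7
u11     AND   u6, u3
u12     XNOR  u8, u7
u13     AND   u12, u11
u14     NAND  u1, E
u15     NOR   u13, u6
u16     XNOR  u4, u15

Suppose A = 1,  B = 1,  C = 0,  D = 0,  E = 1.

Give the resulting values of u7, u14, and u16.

u7 = 1  u14 = 1  u16 = 1

u1 = A AND C = 1 AND 0 = 0
u2 = D NOR u1 = 0 NOR 0 = 1
u3 = B NAND u2 = 1 NAND 1 = 0
u4 = u1 AND u2 = 0 AND 1 = 0
u5 = u4 XNOR u2 = 0 XNOR 1 = 0
u6 = E OR u5 = 1 OR 0 = 1
u7 = u3 XOR u6 = 0 XOR 1 = 1
u8 = u4 XOR E = 0 XOR 1 = 1
u11 = u6 AND u3 = 1 AND 0 = 0
u12 = u8 XNOR u7 = 1 XNOR 1 = 1
u13 = u12 AND u11 = 1 AND 0 = 0
u14 = u1 NAND E = 0 NAND 1 = 1
u15 = u13 NOR u6 = 0 NOR 1 = 0
u16 = u4 XNOR u15 = 0 XNOR 0 = 1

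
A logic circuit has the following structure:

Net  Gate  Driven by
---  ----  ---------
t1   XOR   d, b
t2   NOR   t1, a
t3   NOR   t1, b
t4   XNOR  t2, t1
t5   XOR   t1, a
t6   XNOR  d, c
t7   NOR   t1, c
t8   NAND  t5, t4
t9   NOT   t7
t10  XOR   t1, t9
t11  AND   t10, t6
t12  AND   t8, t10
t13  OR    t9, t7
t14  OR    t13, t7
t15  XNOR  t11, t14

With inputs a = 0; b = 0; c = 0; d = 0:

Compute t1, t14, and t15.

t1 = 0, t14 = 1, t15 = 0

t1 = d XOR b = 0 XOR 0 = 0
t6 = d XNOR c = 0 XNOR 0 = 1
t7 = t1 NOR c = 0 NOR 0 = 1
t9 = NOT t7 = NOT 1 = 0
t10 = t1 XOR t9 = 0 XOR 0 = 0
t11 = t10 AND t6 = 0 AND 1 = 0
t13 = t9 OR t7 = 0 OR 1 = 1
t14 = t13 OR t7 = 1 OR 1 = 1
t15 = t11 XNOR t14 = 0 XNOR 1 = 0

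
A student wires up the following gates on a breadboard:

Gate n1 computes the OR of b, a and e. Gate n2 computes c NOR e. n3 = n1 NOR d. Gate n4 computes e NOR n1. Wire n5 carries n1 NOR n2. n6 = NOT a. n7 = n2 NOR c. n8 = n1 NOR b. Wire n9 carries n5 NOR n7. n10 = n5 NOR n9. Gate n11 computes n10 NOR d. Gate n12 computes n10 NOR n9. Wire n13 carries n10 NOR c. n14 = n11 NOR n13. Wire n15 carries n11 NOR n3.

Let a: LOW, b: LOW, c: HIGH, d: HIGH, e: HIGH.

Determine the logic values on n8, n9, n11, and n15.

n1 = b OR a OR e = LOW OR LOW OR HIGH = HIGH
n2 = c NOR e = HIGH NOR HIGH = LOW
n3 = n1 NOR d = HIGH NOR HIGH = LOW
n5 = n1 NOR n2 = HIGH NOR LOW = LOW
n7 = n2 NOR c = LOW NOR HIGH = LOW
n8 = n1 NOR b = HIGH NOR LOW = LOW
n9 = n5 NOR n7 = LOW NOR LOW = HIGH
n10 = n5 NOR n9 = LOW NOR HIGH = LOW
n11 = n10 NOR d = LOW NOR HIGH = LOW
n15 = n11 NOR n3 = LOW NOR LOW = HIGH

n8 = LOW, n9 = HIGH, n11 = LOW, n15 = HIGH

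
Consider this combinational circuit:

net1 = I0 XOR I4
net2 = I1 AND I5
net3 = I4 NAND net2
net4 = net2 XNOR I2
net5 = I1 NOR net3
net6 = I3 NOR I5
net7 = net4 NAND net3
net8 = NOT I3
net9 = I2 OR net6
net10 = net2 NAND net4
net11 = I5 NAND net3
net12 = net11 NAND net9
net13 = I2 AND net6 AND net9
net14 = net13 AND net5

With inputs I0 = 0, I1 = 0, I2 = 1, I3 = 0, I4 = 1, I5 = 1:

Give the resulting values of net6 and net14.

net6 = 0, net14 = 0

net2 = I1 AND I5 = 0 AND 1 = 0
net3 = I4 NAND net2 = 1 NAND 0 = 1
net5 = I1 NOR net3 = 0 NOR 1 = 0
net6 = I3 NOR I5 = 0 NOR 1 = 0
net9 = I2 OR net6 = 1 OR 0 = 1
net13 = I2 AND net6 AND net9 = 1 AND 0 AND 1 = 0
net14 = net13 AND net5 = 0 AND 0 = 0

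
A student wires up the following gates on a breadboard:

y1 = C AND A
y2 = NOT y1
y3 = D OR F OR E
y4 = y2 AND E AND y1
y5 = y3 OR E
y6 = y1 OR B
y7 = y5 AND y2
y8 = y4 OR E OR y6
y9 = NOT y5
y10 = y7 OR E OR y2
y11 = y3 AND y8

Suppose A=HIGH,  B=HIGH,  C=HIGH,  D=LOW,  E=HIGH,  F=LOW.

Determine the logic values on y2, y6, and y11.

y1 = C AND A = HIGH AND HIGH = HIGH
y2 = NOT y1 = NOT HIGH = LOW
y3 = D OR F OR E = LOW OR LOW OR HIGH = HIGH
y4 = y2 AND E AND y1 = LOW AND HIGH AND HIGH = LOW
y6 = y1 OR B = HIGH OR HIGH = HIGH
y8 = y4 OR E OR y6 = LOW OR HIGH OR HIGH = HIGH
y11 = y3 AND y8 = HIGH AND HIGH = HIGH

y2 = LOW, y6 = HIGH, y11 = HIGH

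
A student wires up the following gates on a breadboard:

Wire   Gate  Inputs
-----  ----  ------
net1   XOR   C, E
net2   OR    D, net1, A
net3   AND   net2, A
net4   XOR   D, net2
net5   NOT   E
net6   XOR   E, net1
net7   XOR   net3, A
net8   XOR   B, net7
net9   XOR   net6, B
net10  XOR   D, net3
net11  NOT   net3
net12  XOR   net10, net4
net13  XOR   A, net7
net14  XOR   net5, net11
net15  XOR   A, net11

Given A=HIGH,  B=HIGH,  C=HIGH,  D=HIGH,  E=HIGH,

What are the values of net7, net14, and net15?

net1 = C XOR E = HIGH XOR HIGH = LOW
net2 = D OR net1 OR A = HIGH OR LOW OR HIGH = HIGH
net3 = net2 AND A = HIGH AND HIGH = HIGH
net5 = NOT E = NOT HIGH = LOW
net7 = net3 XOR A = HIGH XOR HIGH = LOW
net11 = NOT net3 = NOT HIGH = LOW
net14 = net5 XOR net11 = LOW XOR LOW = LOW
net15 = A XOR net11 = HIGH XOR LOW = HIGH

net7 = LOW; net14 = LOW; net15 = HIGH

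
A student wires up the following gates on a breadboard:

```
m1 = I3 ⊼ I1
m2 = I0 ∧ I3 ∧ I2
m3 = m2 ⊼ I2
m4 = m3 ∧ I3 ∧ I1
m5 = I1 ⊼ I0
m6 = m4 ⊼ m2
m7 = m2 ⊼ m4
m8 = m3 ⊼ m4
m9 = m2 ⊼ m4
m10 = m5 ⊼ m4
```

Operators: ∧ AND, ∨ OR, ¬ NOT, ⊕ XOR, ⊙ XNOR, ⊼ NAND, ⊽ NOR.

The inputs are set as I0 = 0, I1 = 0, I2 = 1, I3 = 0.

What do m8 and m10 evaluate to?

m2 = I0 AND I3 AND I2 = 0 AND 0 AND 1 = 0
m3 = m2 NAND I2 = 0 NAND 1 = 1
m4 = m3 AND I3 AND I1 = 1 AND 0 AND 0 = 0
m5 = I1 NAND I0 = 0 NAND 0 = 1
m8 = m3 NAND m4 = 1 NAND 0 = 1
m10 = m5 NAND m4 = 1 NAND 0 = 1

m8 = 1  m10 = 1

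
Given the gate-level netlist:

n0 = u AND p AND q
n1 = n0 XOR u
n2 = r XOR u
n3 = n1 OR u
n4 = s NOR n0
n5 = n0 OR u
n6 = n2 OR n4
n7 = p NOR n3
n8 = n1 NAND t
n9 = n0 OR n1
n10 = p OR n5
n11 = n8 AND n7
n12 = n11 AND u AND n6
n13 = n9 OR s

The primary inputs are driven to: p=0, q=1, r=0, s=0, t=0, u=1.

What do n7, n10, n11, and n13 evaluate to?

n7 = 0; n10 = 1; n11 = 0; n13 = 1

n0 = u AND p AND q = 1 AND 0 AND 1 = 0
n1 = n0 XOR u = 0 XOR 1 = 1
n3 = n1 OR u = 1 OR 1 = 1
n5 = n0 OR u = 0 OR 1 = 1
n7 = p NOR n3 = 0 NOR 1 = 0
n8 = n1 NAND t = 1 NAND 0 = 1
n9 = n0 OR n1 = 0 OR 1 = 1
n10 = p OR n5 = 0 OR 1 = 1
n11 = n8 AND n7 = 1 AND 0 = 0
n13 = n9 OR s = 1 OR 0 = 1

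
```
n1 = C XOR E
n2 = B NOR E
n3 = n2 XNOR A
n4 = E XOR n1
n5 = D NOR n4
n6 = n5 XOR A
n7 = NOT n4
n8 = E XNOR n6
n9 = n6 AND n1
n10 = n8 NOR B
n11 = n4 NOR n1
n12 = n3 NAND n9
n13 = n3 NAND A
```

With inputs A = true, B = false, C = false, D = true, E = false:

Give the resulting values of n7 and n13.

n1 = C XOR E = false XOR false = false
n2 = B NOR E = false NOR false = true
n3 = n2 XNOR A = true XNOR true = true
n4 = E XOR n1 = false XOR false = false
n7 = NOT n4 = NOT false = true
n13 = n3 NAND A = true NAND true = false

n7 = true, n13 = false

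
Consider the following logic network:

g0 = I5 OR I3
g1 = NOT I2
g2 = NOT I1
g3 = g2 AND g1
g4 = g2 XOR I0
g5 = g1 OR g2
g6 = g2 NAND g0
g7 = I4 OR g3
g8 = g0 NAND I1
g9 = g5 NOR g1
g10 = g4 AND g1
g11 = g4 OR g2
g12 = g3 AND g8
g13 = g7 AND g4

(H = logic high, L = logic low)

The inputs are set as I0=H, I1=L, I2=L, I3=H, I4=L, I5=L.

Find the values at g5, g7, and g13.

g5 = H, g7 = H, g13 = L

g1 = NOT I2 = NOT L = H
g2 = NOT I1 = NOT L = H
g3 = g2 AND g1 = H AND H = H
g4 = g2 XOR I0 = H XOR H = L
g5 = g1 OR g2 = H OR H = H
g7 = I4 OR g3 = L OR H = H
g13 = g7 AND g4 = H AND L = L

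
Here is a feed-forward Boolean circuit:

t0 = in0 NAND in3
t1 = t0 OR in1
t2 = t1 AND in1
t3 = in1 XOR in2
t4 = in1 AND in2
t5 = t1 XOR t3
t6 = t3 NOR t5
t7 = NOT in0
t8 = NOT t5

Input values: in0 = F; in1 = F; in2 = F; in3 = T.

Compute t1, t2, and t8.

t1 = T, t2 = F, t8 = F

t0 = in0 NAND in3 = F NAND T = T
t1 = t0 OR in1 = T OR F = T
t2 = t1 AND in1 = T AND F = F
t3 = in1 XOR in2 = F XOR F = F
t5 = t1 XOR t3 = T XOR F = T
t8 = NOT t5 = NOT T = F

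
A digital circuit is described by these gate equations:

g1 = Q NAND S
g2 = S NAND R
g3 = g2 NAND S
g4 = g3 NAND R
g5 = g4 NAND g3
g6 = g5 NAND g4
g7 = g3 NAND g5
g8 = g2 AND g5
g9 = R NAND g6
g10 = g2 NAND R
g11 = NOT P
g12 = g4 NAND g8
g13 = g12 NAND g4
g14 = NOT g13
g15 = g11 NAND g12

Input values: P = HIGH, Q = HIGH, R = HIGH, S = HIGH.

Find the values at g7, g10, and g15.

g7 = LOW, g10 = HIGH, g15 = HIGH

g2 = S NAND R = HIGH NAND HIGH = LOW
g3 = g2 NAND S = LOW NAND HIGH = HIGH
g4 = g3 NAND R = HIGH NAND HIGH = LOW
g5 = g4 NAND g3 = LOW NAND HIGH = HIGH
g7 = g3 NAND g5 = HIGH NAND HIGH = LOW
g8 = g2 AND g5 = LOW AND HIGH = LOW
g10 = g2 NAND R = LOW NAND HIGH = HIGH
g11 = NOT P = NOT HIGH = LOW
g12 = g4 NAND g8 = LOW NAND LOW = HIGH
g15 = g11 NAND g12 = LOW NAND HIGH = HIGH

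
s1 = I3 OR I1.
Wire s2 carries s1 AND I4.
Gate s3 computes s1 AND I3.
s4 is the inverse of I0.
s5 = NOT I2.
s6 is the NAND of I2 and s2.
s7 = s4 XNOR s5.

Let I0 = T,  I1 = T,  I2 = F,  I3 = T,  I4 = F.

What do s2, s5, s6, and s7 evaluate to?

s1 = I3 OR I1 = T OR T = T
s2 = s1 AND I4 = T AND F = F
s4 = NOT I0 = NOT T = F
s5 = NOT I2 = NOT F = T
s6 = I2 NAND s2 = F NAND F = T
s7 = s4 XNOR s5 = F XNOR T = F

s2 = F  s5 = T  s6 = T  s7 = F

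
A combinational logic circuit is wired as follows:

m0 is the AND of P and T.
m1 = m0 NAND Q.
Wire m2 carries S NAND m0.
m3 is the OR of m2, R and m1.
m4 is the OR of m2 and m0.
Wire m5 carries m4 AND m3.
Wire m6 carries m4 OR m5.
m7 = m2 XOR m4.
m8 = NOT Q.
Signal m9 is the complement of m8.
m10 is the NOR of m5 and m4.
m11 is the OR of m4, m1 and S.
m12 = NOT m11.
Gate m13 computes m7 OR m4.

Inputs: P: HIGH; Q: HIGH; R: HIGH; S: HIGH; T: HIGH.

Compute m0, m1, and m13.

m0 = P AND T = HIGH AND HIGH = HIGH
m1 = m0 NAND Q = HIGH NAND HIGH = LOW
m2 = S NAND m0 = HIGH NAND HIGH = LOW
m4 = m2 OR m0 = LOW OR HIGH = HIGH
m7 = m2 XOR m4 = LOW XOR HIGH = HIGH
m13 = m7 OR m4 = HIGH OR HIGH = HIGH

m0 = HIGH  m1 = LOW  m13 = HIGH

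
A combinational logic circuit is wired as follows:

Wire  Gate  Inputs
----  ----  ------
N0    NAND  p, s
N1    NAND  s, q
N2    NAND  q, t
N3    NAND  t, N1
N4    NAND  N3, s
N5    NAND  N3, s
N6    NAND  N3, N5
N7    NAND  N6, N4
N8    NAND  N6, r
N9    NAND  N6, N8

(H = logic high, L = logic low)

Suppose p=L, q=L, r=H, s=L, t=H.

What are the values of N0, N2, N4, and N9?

N0 = p NAND s = L NAND L = H
N1 = s NAND q = L NAND L = H
N2 = q NAND t = L NAND H = H
N3 = t NAND N1 = H NAND H = L
N4 = N3 NAND s = L NAND L = H
N5 = N3 NAND s = L NAND L = H
N6 = N3 NAND N5 = L NAND H = H
N8 = N6 NAND r = H NAND H = L
N9 = N6 NAND N8 = H NAND L = H

N0 = H; N2 = H; N4 = H; N9 = H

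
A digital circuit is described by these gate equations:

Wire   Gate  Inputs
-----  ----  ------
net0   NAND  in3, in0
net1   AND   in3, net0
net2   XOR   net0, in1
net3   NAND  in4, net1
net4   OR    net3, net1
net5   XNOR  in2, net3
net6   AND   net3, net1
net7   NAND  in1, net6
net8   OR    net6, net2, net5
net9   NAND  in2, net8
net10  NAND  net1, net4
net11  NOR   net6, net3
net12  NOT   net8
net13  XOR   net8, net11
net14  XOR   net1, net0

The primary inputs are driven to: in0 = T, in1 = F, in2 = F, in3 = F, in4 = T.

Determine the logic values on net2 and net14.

net2 = T; net14 = T

net0 = in3 NAND in0 = F NAND T = T
net1 = in3 AND net0 = F AND T = F
net2 = net0 XOR in1 = T XOR F = T
net14 = net1 XOR net0 = F XOR T = T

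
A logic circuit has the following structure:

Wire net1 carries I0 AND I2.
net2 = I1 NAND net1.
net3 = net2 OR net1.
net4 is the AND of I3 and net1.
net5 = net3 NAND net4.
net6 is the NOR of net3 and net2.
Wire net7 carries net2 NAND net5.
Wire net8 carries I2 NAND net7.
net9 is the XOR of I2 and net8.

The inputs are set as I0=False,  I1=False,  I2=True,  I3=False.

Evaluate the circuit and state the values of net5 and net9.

net5 = True, net9 = False

net1 = I0 AND I2 = False AND True = False
net2 = I1 NAND net1 = False NAND False = True
net3 = net2 OR net1 = True OR False = True
net4 = I3 AND net1 = False AND False = False
net5 = net3 NAND net4 = True NAND False = True
net7 = net2 NAND net5 = True NAND True = False
net8 = I2 NAND net7 = True NAND False = True
net9 = I2 XOR net8 = True XOR True = False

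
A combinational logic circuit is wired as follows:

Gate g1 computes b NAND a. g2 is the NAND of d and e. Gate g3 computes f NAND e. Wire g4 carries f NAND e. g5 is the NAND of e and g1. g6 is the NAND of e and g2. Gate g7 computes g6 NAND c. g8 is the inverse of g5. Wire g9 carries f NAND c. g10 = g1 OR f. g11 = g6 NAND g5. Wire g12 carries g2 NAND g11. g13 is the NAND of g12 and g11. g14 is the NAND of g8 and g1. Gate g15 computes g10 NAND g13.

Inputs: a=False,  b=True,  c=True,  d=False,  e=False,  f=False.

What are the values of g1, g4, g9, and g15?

g1 = True; g4 = True; g9 = True; g15 = False

g1 = b NAND a = True NAND False = True
g2 = d NAND e = False NAND False = True
g4 = f NAND e = False NAND False = True
g5 = e NAND g1 = False NAND True = True
g6 = e NAND g2 = False NAND True = True
g9 = f NAND c = False NAND True = True
g10 = g1 OR f = True OR False = True
g11 = g6 NAND g5 = True NAND True = False
g12 = g2 NAND g11 = True NAND False = True
g13 = g12 NAND g11 = True NAND False = True
g15 = g10 NAND g13 = True NAND True = False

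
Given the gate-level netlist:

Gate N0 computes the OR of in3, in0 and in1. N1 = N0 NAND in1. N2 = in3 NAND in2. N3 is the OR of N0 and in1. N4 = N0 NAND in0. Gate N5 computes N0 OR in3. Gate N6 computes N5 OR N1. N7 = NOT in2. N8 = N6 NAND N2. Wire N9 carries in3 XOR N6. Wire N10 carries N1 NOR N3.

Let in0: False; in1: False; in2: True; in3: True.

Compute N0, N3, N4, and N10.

N0 = True  N3 = True  N4 = True  N10 = False

N0 = in3 OR in0 OR in1 = True OR False OR False = True
N1 = N0 NAND in1 = True NAND False = True
N3 = N0 OR in1 = True OR False = True
N4 = N0 NAND in0 = True NAND False = True
N10 = N1 NOR N3 = True NOR True = False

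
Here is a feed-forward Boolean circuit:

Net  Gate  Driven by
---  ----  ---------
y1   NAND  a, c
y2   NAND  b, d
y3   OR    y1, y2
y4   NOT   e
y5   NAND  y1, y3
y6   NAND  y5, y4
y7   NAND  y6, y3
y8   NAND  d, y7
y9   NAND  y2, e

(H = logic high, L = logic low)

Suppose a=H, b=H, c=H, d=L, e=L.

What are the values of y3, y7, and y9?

y3 = H, y7 = H, y9 = H

y1 = a NAND c = H NAND H = L
y2 = b NAND d = H NAND L = H
y3 = y1 OR y2 = L OR H = H
y4 = NOT e = NOT L = H
y5 = y1 NAND y3 = L NAND H = H
y6 = y5 NAND y4 = H NAND H = L
y7 = y6 NAND y3 = L NAND H = H
y9 = y2 NAND e = H NAND L = H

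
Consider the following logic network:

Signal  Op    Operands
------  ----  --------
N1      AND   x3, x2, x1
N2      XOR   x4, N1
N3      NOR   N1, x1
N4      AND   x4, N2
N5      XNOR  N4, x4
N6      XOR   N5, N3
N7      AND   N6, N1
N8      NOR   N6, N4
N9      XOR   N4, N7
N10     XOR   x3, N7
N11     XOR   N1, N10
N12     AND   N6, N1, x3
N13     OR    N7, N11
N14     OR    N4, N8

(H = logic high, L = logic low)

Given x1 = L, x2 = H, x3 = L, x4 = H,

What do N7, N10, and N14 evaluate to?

N7 = L  N10 = L  N14 = H

N1 = x3 AND x2 AND x1 = L AND H AND L = L
N2 = x4 XOR N1 = H XOR L = H
N3 = N1 NOR x1 = L NOR L = H
N4 = x4 AND N2 = H AND H = H
N5 = N4 XNOR x4 = H XNOR H = H
N6 = N5 XOR N3 = H XOR H = L
N7 = N6 AND N1 = L AND L = L
N8 = N6 NOR N4 = L NOR H = L
N10 = x3 XOR N7 = L XOR L = L
N14 = N4 OR N8 = H OR L = H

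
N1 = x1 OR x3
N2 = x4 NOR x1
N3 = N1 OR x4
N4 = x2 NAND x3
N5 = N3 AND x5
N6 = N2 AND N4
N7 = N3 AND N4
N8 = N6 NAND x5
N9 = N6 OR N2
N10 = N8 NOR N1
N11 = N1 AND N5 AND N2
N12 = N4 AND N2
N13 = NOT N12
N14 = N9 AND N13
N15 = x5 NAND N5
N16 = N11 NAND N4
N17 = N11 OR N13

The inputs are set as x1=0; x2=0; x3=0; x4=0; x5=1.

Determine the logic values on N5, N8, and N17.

N5 = 0, N8 = 0, N17 = 0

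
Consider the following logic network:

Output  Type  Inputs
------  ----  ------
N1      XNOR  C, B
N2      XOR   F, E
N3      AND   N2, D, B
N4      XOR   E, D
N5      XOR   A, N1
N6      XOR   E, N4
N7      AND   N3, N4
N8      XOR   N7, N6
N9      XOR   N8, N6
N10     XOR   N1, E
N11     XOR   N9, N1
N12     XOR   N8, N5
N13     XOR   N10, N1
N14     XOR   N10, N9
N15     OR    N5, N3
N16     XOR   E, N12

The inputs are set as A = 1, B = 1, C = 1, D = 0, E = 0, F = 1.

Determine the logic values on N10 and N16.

N10 = 1  N16 = 0

N1 = C XNOR B = 1 XNOR 1 = 1
N2 = F XOR E = 1 XOR 0 = 1
N3 = N2 AND D AND B = 1 AND 0 AND 1 = 0
N4 = E XOR D = 0 XOR 0 = 0
N5 = A XOR N1 = 1 XOR 1 = 0
N6 = E XOR N4 = 0 XOR 0 = 0
N7 = N3 AND N4 = 0 AND 0 = 0
N8 = N7 XOR N6 = 0 XOR 0 = 0
N10 = N1 XOR E = 1 XOR 0 = 1
N12 = N8 XOR N5 = 0 XOR 0 = 0
N16 = E XOR N12 = 0 XOR 0 = 0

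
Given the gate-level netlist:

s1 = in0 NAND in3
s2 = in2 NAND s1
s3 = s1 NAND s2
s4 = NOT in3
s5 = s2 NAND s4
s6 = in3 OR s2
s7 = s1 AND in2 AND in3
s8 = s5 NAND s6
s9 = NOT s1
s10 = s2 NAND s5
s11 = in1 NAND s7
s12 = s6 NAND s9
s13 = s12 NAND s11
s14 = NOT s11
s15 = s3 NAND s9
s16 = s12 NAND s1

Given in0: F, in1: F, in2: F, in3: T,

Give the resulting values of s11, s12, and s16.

s1 = in0 NAND in3 = F NAND T = T
s2 = in2 NAND s1 = F NAND T = T
s6 = in3 OR s2 = T OR T = T
s7 = s1 AND in2 AND in3 = T AND F AND T = F
s9 = NOT s1 = NOT T = F
s11 = in1 NAND s7 = F NAND F = T
s12 = s6 NAND s9 = T NAND F = T
s16 = s12 NAND s1 = T NAND T = F

s11 = T, s12 = T, s16 = F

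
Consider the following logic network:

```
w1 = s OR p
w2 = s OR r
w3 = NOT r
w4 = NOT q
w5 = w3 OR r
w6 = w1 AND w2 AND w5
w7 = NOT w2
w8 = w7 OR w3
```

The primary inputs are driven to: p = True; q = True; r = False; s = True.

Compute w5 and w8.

w5 = True, w8 = True

w2 = s OR r = True OR False = True
w3 = NOT r = NOT False = True
w5 = w3 OR r = True OR False = True
w7 = NOT w2 = NOT True = False
w8 = w7 OR w3 = False OR True = True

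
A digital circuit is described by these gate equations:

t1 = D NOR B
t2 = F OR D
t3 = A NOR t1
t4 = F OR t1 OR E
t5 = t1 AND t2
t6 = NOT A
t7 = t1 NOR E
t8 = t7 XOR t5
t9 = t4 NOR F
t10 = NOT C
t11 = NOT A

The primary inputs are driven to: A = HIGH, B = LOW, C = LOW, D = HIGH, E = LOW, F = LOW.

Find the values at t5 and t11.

t1 = D NOR B = HIGH NOR LOW = LOW
t2 = F OR D = LOW OR HIGH = HIGH
t5 = t1 AND t2 = LOW AND HIGH = LOW
t11 = NOT A = NOT HIGH = LOW

t5 = LOW  t11 = LOW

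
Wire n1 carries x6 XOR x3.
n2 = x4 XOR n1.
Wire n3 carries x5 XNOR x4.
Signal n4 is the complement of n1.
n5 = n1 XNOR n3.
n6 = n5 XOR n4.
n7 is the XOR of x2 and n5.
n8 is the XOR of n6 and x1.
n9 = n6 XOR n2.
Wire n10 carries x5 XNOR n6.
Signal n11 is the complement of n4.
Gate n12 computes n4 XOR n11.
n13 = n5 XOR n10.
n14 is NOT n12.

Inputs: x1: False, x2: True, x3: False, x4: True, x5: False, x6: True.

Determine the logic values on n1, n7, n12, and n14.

n1 = True, n7 = True, n12 = True, n14 = False

n1 = x6 XOR x3 = True XOR False = True
n3 = x5 XNOR x4 = False XNOR True = False
n4 = NOT n1 = NOT True = False
n5 = n1 XNOR n3 = True XNOR False = False
n7 = x2 XOR n5 = True XOR False = True
n11 = NOT n4 = NOT False = True
n12 = n4 XOR n11 = False XOR True = True
n14 = NOT n12 = NOT True = False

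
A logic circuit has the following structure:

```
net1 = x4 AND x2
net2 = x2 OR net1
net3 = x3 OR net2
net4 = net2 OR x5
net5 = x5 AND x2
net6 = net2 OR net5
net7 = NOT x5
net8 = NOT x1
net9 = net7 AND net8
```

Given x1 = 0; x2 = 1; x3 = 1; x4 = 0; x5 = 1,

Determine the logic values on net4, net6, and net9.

net4 = 1, net6 = 1, net9 = 0

net1 = x4 AND x2 = 0 AND 1 = 0
net2 = x2 OR net1 = 1 OR 0 = 1
net4 = net2 OR x5 = 1 OR 1 = 1
net5 = x5 AND x2 = 1 AND 1 = 1
net6 = net2 OR net5 = 1 OR 1 = 1
net7 = NOT x5 = NOT 1 = 0
net8 = NOT x1 = NOT 0 = 1
net9 = net7 AND net8 = 0 AND 1 = 0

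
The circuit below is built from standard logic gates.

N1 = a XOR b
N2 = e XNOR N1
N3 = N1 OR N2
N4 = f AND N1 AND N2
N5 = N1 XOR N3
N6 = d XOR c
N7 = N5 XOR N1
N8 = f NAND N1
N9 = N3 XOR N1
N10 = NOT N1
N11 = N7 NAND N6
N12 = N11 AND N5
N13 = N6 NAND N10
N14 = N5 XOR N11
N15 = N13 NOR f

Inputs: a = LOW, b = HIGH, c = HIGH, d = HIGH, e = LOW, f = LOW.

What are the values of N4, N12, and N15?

N4 = LOW; N12 = LOW; N15 = LOW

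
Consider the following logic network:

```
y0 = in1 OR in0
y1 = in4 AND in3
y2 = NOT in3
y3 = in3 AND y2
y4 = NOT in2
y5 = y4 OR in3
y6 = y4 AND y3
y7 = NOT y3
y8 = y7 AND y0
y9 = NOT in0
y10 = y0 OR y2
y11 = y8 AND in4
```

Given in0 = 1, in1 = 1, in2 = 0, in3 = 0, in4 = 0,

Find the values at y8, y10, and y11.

y8 = 1, y10 = 1, y11 = 0

y0 = in1 OR in0 = 1 OR 1 = 1
y2 = NOT in3 = NOT 0 = 1
y3 = in3 AND y2 = 0 AND 1 = 0
y7 = NOT y3 = NOT 0 = 1
y8 = y7 AND y0 = 1 AND 1 = 1
y10 = y0 OR y2 = 1 OR 1 = 1
y11 = y8 AND in4 = 1 AND 0 = 0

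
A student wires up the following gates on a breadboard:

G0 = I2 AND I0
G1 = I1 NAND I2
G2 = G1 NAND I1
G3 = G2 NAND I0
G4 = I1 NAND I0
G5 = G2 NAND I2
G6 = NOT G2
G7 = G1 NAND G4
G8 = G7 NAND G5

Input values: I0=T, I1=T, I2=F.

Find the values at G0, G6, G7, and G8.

G0 = F, G6 = T, G7 = T, G8 = F

G0 = I2 AND I0 = F AND T = F
G1 = I1 NAND I2 = T NAND F = T
G2 = G1 NAND I1 = T NAND T = F
G4 = I1 NAND I0 = T NAND T = F
G5 = G2 NAND I2 = F NAND F = T
G6 = NOT G2 = NOT F = T
G7 = G1 NAND G4 = T NAND F = T
G8 = G7 NAND G5 = T NAND T = F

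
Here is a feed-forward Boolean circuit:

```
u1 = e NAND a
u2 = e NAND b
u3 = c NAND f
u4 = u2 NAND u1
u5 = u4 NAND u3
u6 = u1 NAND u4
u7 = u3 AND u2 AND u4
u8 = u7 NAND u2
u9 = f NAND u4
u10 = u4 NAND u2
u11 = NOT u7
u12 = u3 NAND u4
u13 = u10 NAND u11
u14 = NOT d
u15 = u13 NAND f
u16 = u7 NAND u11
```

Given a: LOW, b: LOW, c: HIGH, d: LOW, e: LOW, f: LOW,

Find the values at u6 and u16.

u6 = HIGH, u16 = HIGH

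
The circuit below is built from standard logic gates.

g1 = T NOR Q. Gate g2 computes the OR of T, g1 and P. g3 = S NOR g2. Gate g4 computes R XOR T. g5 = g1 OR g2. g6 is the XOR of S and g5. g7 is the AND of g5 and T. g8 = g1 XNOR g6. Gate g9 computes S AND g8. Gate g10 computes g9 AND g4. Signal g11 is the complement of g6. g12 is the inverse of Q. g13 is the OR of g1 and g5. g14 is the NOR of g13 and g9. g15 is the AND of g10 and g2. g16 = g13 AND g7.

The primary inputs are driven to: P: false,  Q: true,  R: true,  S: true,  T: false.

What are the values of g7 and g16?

g7 = false  g16 = false

g1 = T NOR Q = false NOR true = false
g2 = T OR g1 OR P = false OR false OR false = false
g5 = g1 OR g2 = false OR false = false
g7 = g5 AND T = false AND false = false
g13 = g1 OR g5 = false OR false = false
g16 = g13 AND g7 = false AND false = false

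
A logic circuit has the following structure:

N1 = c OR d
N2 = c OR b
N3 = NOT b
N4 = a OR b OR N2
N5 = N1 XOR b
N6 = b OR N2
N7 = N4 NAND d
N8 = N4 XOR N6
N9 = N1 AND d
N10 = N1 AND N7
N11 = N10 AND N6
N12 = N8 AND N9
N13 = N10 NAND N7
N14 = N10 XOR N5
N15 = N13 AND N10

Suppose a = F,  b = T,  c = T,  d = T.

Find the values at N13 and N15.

N13 = T, N15 = F

N1 = c OR d = T OR T = T
N2 = c OR b = T OR T = T
N4 = a OR b OR N2 = F OR T OR T = T
N7 = N4 NAND d = T NAND T = F
N10 = N1 AND N7 = T AND F = F
N13 = N10 NAND N7 = F NAND F = T
N15 = N13 AND N10 = T AND F = F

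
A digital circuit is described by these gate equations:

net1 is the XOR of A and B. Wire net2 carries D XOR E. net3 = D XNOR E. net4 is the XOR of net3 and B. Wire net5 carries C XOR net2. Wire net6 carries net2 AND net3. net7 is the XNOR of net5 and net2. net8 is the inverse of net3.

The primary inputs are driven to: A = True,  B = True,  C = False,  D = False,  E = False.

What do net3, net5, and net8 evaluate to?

net2 = D XOR E = False XOR False = False
net3 = D XNOR E = False XNOR False = True
net5 = C XOR net2 = False XOR False = False
net8 = NOT net3 = NOT True = False

net3 = True, net5 = False, net8 = False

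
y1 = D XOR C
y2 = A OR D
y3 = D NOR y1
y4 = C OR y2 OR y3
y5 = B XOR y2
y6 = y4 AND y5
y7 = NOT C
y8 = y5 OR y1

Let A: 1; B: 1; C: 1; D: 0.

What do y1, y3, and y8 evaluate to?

y1 = 1, y3 = 0, y8 = 1

y1 = D XOR C = 0 XOR 1 = 1
y2 = A OR D = 1 OR 0 = 1
y3 = D NOR y1 = 0 NOR 1 = 0
y5 = B XOR y2 = 1 XOR 1 = 0
y8 = y5 OR y1 = 0 OR 1 = 1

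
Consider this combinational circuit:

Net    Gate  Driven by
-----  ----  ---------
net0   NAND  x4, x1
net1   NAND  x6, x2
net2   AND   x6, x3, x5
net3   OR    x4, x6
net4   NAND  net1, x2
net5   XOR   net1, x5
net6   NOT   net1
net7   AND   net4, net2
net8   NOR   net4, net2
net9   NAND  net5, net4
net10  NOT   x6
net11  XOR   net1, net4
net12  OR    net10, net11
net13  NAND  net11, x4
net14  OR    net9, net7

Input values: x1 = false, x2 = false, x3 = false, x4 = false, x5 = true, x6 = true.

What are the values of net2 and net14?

net2 = false, net14 = true

net1 = x6 NAND x2 = true NAND false = true
net2 = x6 AND x3 AND x5 = true AND false AND true = false
net4 = net1 NAND x2 = true NAND false = true
net5 = net1 XOR x5 = true XOR true = false
net7 = net4 AND net2 = true AND false = false
net9 = net5 NAND net4 = false NAND true = true
net14 = net9 OR net7 = true OR false = true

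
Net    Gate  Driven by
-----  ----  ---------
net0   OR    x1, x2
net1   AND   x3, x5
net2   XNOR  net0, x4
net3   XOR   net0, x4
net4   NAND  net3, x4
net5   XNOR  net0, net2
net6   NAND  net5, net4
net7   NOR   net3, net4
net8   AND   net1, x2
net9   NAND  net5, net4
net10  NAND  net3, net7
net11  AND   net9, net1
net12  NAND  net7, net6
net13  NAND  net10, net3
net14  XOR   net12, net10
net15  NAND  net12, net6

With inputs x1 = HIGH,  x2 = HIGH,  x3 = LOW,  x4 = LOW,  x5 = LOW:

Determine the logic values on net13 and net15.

net13 = LOW; net15 = LOW

net0 = x1 OR x2 = HIGH OR HIGH = HIGH
net2 = net0 XNOR x4 = HIGH XNOR LOW = LOW
net3 = net0 XOR x4 = HIGH XOR LOW = HIGH
net4 = net3 NAND x4 = HIGH NAND LOW = HIGH
net5 = net0 XNOR net2 = HIGH XNOR LOW = LOW
net6 = net5 NAND net4 = LOW NAND HIGH = HIGH
net7 = net3 NOR net4 = HIGH NOR HIGH = LOW
net10 = net3 NAND net7 = HIGH NAND LOW = HIGH
net12 = net7 NAND net6 = LOW NAND HIGH = HIGH
net13 = net10 NAND net3 = HIGH NAND HIGH = LOW
net15 = net12 NAND net6 = HIGH NAND HIGH = LOW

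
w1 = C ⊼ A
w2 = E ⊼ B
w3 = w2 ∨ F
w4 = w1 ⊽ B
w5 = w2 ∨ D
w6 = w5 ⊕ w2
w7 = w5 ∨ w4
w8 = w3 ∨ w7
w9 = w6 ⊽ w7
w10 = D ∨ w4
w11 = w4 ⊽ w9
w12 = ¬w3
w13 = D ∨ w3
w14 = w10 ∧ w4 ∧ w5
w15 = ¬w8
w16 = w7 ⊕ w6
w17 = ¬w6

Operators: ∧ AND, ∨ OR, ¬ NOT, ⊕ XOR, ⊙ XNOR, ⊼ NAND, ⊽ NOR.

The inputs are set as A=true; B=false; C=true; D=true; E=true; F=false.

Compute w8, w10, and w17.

w1 = C NAND A = true NAND true = false
w2 = E NAND B = true NAND false = true
w3 = w2 OR F = true OR false = true
w4 = w1 NOR B = false NOR false = true
w5 = w2 OR D = true OR true = true
w6 = w5 XOR w2 = true XOR true = false
w7 = w5 OR w4 = true OR true = true
w8 = w3 OR w7 = true OR true = true
w10 = D OR w4 = true OR true = true
w17 = NOT w6 = NOT false = true

w8 = true, w10 = true, w17 = true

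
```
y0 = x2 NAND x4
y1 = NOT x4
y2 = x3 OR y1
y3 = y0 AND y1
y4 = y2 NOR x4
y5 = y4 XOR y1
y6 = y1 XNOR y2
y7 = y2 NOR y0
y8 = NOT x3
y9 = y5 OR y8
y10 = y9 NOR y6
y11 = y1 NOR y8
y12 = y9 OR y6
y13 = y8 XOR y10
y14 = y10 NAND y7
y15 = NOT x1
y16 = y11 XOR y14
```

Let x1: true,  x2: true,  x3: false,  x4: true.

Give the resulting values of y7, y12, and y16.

y0 = x2 NAND x4 = true NAND true = false
y1 = NOT x4 = NOT true = false
y2 = x3 OR y1 = false OR false = false
y4 = y2 NOR x4 = false NOR true = false
y5 = y4 XOR y1 = false XOR false = false
y6 = y1 XNOR y2 = false XNOR false = true
y7 = y2 NOR y0 = false NOR false = true
y8 = NOT x3 = NOT false = true
y9 = y5 OR y8 = false OR true = true
y10 = y9 NOR y6 = true NOR true = false
y11 = y1 NOR y8 = false NOR true = false
y12 = y9 OR y6 = true OR true = true
y14 = y10 NAND y7 = false NAND true = true
y16 = y11 XOR y14 = false XOR true = true

y7 = true; y12 = true; y16 = true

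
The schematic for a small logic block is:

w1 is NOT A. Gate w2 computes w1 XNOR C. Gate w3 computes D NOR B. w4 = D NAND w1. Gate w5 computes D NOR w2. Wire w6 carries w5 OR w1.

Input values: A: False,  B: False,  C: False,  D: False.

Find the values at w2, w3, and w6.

w2 = False; w3 = True; w6 = True

w1 = NOT A = NOT False = True
w2 = w1 XNOR C = True XNOR False = False
w3 = D NOR B = False NOR False = True
w5 = D NOR w2 = False NOR False = True
w6 = w5 OR w1 = True OR True = True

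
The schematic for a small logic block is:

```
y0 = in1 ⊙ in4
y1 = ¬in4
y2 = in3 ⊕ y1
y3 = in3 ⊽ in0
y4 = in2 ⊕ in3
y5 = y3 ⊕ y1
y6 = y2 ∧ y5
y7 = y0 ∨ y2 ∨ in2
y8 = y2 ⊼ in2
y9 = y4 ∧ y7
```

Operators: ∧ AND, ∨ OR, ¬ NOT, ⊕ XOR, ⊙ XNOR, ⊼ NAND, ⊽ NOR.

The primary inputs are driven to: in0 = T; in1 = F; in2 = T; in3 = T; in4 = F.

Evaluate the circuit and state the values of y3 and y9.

y3 = F; y9 = F

y0 = in1 XNOR in4 = F XNOR F = T
y1 = NOT in4 = NOT F = T
y2 = in3 XOR y1 = T XOR T = F
y3 = in3 NOR in0 = T NOR T = F
y4 = in2 XOR in3 = T XOR T = F
y7 = y0 OR y2 OR in2 = T OR F OR T = T
y9 = y4 AND y7 = F AND T = F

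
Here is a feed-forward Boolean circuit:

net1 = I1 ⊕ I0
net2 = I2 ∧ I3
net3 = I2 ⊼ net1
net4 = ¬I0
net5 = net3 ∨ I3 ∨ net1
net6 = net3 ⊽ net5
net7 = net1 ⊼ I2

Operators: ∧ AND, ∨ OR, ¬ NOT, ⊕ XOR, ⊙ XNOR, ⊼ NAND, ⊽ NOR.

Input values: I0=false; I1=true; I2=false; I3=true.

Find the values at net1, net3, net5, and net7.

net1 = true, net3 = true, net5 = true, net7 = true

net1 = I1 XOR I0 = true XOR false = true
net3 = I2 NAND net1 = false NAND true = true
net5 = net3 OR I3 OR net1 = true OR true OR true = true
net7 = net1 NAND I2 = true NAND false = true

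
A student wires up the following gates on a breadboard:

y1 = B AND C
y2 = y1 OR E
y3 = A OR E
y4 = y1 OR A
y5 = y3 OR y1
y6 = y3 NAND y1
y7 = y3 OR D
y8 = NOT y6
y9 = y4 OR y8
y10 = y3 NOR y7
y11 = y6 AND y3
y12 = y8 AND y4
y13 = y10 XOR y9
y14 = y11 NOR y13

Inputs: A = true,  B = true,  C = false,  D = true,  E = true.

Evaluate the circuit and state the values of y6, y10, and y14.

y6 = true  y10 = false  y14 = false

y1 = B AND C = true AND false = false
y3 = A OR E = true OR true = true
y4 = y1 OR A = false OR true = true
y6 = y3 NAND y1 = true NAND false = true
y7 = y3 OR D = true OR true = true
y8 = NOT y6 = NOT true = false
y9 = y4 OR y8 = true OR false = true
y10 = y3 NOR y7 = true NOR true = false
y11 = y6 AND y3 = true AND true = true
y13 = y10 XOR y9 = false XOR true = true
y14 = y11 NOR y13 = true NOR true = false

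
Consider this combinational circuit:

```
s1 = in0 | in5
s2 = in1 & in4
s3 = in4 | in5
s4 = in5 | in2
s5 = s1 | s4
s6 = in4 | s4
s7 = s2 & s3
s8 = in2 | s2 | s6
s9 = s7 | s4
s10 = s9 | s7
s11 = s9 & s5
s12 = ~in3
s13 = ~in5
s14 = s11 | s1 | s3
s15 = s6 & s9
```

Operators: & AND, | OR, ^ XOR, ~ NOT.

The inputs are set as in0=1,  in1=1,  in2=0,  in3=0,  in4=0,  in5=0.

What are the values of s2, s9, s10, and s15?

s2 = in1 AND in4 = 1 AND 0 = 0
s3 = in4 OR in5 = 0 OR 0 = 0
s4 = in5 OR in2 = 0 OR 0 = 0
s6 = in4 OR s4 = 0 OR 0 = 0
s7 = s2 AND s3 = 0 AND 0 = 0
s9 = s7 OR s4 = 0 OR 0 = 0
s10 = s9 OR s7 = 0 OR 0 = 0
s15 = s6 AND s9 = 0 AND 0 = 0

s2 = 0  s9 = 0  s10 = 0  s15 = 0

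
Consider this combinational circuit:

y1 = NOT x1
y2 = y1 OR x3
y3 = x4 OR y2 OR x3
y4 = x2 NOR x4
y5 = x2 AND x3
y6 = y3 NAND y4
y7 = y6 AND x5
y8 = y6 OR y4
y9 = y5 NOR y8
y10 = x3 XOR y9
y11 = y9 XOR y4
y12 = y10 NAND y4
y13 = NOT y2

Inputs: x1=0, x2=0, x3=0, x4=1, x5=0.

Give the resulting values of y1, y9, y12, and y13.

y1 = 1  y9 = 0  y12 = 1  y13 = 0

y1 = NOT x1 = NOT 0 = 1
y2 = y1 OR x3 = 1 OR 0 = 1
y3 = x4 OR y2 OR x3 = 1 OR 1 OR 0 = 1
y4 = x2 NOR x4 = 0 NOR 1 = 0
y5 = x2 AND x3 = 0 AND 0 = 0
y6 = y3 NAND y4 = 1 NAND 0 = 1
y8 = y6 OR y4 = 1 OR 0 = 1
y9 = y5 NOR y8 = 0 NOR 1 = 0
y10 = x3 XOR y9 = 0 XOR 0 = 0
y12 = y10 NAND y4 = 0 NAND 0 = 1
y13 = NOT y2 = NOT 1 = 0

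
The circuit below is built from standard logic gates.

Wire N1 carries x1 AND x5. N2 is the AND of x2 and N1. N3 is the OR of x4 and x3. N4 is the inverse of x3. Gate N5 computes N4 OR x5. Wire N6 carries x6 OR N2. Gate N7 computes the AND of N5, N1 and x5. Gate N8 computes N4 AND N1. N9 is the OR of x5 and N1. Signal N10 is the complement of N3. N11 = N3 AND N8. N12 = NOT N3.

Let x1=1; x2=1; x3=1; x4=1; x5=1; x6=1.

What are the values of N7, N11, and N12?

N1 = x1 AND x5 = 1 AND 1 = 1
N3 = x4 OR x3 = 1 OR 1 = 1
N4 = NOT x3 = NOT 1 = 0
N5 = N4 OR x5 = 0 OR 1 = 1
N7 = N5 AND N1 AND x5 = 1 AND 1 AND 1 = 1
N8 = N4 AND N1 = 0 AND 1 = 0
N11 = N3 AND N8 = 1 AND 0 = 0
N12 = NOT N3 = NOT 1 = 0

N7 = 1; N11 = 0; N12 = 0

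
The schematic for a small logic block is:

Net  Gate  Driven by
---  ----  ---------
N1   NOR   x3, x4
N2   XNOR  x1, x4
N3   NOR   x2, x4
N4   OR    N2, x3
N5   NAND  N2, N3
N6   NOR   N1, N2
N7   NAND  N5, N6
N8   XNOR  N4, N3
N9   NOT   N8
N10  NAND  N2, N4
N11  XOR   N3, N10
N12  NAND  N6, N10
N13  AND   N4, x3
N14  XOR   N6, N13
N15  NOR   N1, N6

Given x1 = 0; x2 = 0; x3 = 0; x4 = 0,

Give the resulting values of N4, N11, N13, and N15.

N1 = x3 NOR x4 = 0 NOR 0 = 1
N2 = x1 XNOR x4 = 0 XNOR 0 = 1
N3 = x2 NOR x4 = 0 NOR 0 = 1
N4 = N2 OR x3 = 1 OR 0 = 1
N6 = N1 NOR N2 = 1 NOR 1 = 0
N10 = N2 NAND N4 = 1 NAND 1 = 0
N11 = N3 XOR N10 = 1 XOR 0 = 1
N13 = N4 AND x3 = 1 AND 0 = 0
N15 = N1 NOR N6 = 1 NOR 0 = 0

N4 = 1  N11 = 1  N13 = 0  N15 = 0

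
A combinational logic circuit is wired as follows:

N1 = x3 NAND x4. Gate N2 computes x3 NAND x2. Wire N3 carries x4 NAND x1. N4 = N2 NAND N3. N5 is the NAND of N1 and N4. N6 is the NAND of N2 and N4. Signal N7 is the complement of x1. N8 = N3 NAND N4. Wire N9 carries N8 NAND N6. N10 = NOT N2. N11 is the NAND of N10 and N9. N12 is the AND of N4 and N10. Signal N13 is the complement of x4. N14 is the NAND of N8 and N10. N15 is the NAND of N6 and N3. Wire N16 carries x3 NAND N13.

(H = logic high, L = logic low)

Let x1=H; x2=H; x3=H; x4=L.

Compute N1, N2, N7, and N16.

N1 = x3 NAND x4 = H NAND L = H
N2 = x3 NAND x2 = H NAND H = L
N7 = NOT x1 = NOT H = L
N13 = NOT x4 = NOT L = H
N16 = x3 NAND N13 = H NAND H = L

N1 = H  N2 = L  N7 = L  N16 = L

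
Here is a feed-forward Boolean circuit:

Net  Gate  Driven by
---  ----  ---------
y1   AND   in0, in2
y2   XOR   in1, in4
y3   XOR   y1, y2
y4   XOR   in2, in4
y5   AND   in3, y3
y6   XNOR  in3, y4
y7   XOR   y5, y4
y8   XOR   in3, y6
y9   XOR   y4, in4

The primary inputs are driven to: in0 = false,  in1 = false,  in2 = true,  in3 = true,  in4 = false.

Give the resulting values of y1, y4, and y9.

y1 = in0 AND in2 = false AND true = false
y4 = in2 XOR in4 = true XOR false = true
y9 = y4 XOR in4 = true XOR false = true

y1 = false, y4 = true, y9 = true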